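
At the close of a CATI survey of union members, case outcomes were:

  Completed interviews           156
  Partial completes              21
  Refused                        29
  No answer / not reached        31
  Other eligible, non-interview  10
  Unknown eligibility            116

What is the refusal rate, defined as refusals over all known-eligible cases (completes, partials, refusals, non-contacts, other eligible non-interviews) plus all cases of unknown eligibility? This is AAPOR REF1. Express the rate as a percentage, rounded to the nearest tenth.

Top = 29
Denominator = 156 + 21 + 29 + 31 + 10 + 116 = 363
REF1 = 29 / 363 = 0.0799

8.0%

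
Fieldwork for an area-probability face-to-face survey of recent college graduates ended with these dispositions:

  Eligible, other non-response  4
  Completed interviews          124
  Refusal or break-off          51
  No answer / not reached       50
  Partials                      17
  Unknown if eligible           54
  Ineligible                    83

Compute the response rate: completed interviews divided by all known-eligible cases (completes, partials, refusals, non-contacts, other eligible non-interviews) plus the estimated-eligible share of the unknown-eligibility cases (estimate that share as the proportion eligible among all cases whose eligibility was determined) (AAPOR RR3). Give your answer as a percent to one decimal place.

Top → 124
Known eligible → 124 + 17 + 51 + 50 + 4 = 246
e = 246 / (246 + 83) = 246 / 329 = 0.7477
Estimated eligible among unknowns → 0.7477 × 54 = 40.38
Base → 246 + 40.38 = 286.38
RR3 = 124 / 286.38 = 0.4330

43.3%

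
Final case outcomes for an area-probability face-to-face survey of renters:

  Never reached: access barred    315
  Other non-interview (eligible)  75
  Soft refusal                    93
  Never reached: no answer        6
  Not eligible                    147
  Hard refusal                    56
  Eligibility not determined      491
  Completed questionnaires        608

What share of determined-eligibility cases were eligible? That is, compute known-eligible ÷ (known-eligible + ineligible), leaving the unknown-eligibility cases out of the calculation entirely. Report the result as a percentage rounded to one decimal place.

Refused = 56 + 93 = 149
No contact after all attempts = 6 + 315 = 321
Determined eligible → 608 + 149 + 321 + 75 = 1153
e = 1153 / (1153 + 147) = 1153 / 1300 = 0.8869

88.7%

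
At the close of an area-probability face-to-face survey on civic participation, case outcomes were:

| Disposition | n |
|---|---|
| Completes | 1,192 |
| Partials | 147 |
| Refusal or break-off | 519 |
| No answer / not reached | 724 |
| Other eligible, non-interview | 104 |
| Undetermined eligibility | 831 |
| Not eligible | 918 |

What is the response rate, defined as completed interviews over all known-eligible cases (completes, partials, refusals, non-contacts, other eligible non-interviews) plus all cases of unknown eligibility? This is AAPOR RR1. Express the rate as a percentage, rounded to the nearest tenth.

33.9%

Num = 1192
Denom = 1192 + 147 + 519 + 724 + 104 + 831 = 3517
RR1 = 1192 / 3517 = 0.3389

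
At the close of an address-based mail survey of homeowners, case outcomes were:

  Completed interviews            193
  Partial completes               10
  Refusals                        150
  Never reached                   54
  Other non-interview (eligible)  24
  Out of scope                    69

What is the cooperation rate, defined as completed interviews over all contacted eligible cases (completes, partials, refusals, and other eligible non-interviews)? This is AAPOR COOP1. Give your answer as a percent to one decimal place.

51.2%

Top = 193
Denom = 193 + 10 + 150 + 24 = 377
COOP1 = 193 / 377 = 0.5119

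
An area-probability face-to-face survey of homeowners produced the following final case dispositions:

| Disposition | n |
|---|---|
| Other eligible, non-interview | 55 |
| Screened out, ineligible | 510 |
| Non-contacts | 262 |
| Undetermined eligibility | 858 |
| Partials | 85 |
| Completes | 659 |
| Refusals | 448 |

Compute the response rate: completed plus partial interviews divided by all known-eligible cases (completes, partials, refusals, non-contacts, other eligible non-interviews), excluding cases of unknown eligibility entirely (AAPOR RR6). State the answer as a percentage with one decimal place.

49.3%

Top → 659 + 85 = 744
Base → 659 + 85 + 448 + 262 + 55 = 1509
RR6 = 744 / 1509 = 0.4930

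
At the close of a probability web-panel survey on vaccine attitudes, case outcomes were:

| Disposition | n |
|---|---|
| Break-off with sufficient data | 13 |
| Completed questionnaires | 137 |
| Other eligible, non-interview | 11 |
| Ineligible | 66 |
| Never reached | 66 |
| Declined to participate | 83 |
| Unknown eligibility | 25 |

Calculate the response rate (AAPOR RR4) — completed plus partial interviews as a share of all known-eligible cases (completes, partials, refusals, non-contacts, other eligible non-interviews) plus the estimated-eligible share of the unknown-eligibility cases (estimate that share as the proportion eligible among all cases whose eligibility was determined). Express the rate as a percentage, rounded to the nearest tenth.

Top: 137 + 13 = 150
Known eligible: 137 + 13 + 83 + 66 + 11 = 310
e = 310 / (310 + 66) = 310 / 376 = 0.8245
Estimated eligible among unknowns: 0.8245 × 25 = 20.61
Base: 310 + 20.61 = 330.61
RR4 = 150 / 330.61 = 0.4537

45.4%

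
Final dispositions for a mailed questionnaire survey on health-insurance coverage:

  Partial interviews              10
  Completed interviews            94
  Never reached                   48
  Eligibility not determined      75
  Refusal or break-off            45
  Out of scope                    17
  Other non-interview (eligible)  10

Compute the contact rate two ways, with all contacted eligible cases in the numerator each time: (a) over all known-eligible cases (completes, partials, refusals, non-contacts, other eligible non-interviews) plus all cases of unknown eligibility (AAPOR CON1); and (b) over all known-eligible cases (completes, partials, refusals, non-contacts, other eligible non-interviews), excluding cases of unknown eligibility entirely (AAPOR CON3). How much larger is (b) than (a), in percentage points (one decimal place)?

Numerator = 94 + 10 + 45 + 10 = 159
Denominator = 94 + 10 + 45 + 48 + 10 + 75 = 282
CON1 = 159 / 282 = 0.5638
Denominator = 94 + 10 + 45 + 48 + 10 = 207
CON3 = 159 / 207 = 0.7681
Difference = 76.81 − 56.38 = 20.43 percentage points

20.4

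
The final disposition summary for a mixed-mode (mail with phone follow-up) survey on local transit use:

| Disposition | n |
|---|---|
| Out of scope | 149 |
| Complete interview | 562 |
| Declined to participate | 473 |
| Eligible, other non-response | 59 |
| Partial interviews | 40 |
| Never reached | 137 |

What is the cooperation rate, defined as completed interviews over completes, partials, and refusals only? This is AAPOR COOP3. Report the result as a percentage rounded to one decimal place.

Numerator → 562
Denominator → 562 + 40 + 473 = 1075
COOP3 = 562 / 1075 = 0.5228

52.3%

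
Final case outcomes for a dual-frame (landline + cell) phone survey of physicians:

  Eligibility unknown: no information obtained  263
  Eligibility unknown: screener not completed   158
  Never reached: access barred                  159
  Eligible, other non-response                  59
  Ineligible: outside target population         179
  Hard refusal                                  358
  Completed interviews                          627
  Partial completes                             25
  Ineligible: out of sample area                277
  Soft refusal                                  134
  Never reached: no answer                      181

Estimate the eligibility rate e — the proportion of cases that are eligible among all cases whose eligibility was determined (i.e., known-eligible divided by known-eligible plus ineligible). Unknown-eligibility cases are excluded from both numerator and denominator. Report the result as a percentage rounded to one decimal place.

77.2%

Declined to participate = 358 + 134 = 492
No answer / not reached = 181 + 159 = 340
Unknown eligibility = 158 + 263 = 421
Ineligible = 179 + 277 = 456
Eligible (known) = 627 + 25 + 492 + 340 + 59 = 1543
e = 1543 / (1543 + 456) = 1543 / 1999 = 0.7719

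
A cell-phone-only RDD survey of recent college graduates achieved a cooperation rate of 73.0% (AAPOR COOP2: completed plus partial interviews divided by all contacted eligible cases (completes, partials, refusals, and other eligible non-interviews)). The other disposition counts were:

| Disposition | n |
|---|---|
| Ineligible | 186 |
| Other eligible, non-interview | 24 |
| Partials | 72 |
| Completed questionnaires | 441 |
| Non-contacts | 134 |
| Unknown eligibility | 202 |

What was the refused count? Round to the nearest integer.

166

Top: 441 + 72 = 513
COOP2 = 513 / D = 0.730
D = 513 / 0.730 = 702.7
Other denominator terms total 537
refused = 702.7 − 537 ≈ 166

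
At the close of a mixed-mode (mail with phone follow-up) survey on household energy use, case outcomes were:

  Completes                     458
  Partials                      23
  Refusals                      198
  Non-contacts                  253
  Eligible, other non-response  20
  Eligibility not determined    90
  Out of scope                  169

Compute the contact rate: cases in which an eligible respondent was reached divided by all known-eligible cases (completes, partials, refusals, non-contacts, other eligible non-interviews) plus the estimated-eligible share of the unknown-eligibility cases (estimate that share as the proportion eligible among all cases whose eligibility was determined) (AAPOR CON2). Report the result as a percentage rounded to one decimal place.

68.0%

Top: 458 + 23 + 198 + 20 = 699
Eligible (known): 458 + 23 + 198 + 253 + 20 = 952
e = 952 / (952 + 169) = 952 / 1121 = 0.8492
Eligible share of unknowns: 0.8492 × 90 = 76.43
Denom: 952 + 76.43 = 1028.43
CON2 = 699 / 1028.43 = 0.6797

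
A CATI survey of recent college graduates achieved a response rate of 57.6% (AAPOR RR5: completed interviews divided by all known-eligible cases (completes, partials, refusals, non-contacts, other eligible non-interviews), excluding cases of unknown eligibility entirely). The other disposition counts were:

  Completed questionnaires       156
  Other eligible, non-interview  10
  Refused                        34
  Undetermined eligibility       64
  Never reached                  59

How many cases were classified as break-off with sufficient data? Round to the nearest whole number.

12

RR5 = 156 / D = 0.576
D = 156 / 0.576 = 270.8
Rest of base = 259
break-off with sufficient data = 270.8 − 259 ≈ 12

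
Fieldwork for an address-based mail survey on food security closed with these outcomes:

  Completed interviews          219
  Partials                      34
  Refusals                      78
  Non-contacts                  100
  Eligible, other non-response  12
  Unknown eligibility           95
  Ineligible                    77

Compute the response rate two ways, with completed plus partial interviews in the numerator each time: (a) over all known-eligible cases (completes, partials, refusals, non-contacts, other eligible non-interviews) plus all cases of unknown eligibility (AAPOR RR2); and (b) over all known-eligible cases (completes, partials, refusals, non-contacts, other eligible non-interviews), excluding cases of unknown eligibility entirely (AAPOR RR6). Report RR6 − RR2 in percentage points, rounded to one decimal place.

Top = 219 + 34 = 253
Denominator = 219 + 34 + 78 + 100 + 12 + 95 = 538
RR2 = 253 / 538 = 0.4703
Denominator = 219 + 34 + 78 + 100 + 12 = 443
RR6 = 253 / 443 = 0.5711
Difference = 57.11 − 47.03 = 10.08 percentage points

10.1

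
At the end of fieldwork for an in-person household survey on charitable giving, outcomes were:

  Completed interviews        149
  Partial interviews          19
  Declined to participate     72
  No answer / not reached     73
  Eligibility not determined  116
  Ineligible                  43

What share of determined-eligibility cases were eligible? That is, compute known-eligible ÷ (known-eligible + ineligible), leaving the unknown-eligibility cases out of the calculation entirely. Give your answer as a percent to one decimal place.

Determined eligible → 149 + 19 + 72 + 73 = 313
e = 313 / (313 + 43) = 313 / 356 = 0.8792

87.9%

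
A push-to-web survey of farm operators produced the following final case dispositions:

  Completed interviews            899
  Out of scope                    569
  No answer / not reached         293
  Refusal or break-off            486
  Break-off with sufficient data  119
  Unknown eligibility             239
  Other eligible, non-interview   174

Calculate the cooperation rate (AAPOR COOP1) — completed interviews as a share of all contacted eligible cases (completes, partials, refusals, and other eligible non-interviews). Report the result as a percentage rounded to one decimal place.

53.6%

Top: 899
Denominator: 899 + 119 + 486 + 174 = 1678
COOP1 = 899 / 1678 = 0.5358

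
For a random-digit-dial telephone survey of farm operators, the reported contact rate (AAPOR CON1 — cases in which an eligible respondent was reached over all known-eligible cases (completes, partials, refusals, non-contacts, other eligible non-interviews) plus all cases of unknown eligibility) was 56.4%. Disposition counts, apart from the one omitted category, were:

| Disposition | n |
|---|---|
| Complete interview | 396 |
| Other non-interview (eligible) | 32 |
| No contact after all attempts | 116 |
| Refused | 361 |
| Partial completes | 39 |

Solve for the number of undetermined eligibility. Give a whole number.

Num = 396 + 39 + 361 + 32 = 828
CON1 = 828 / D = 0.564
D = 828 / 0.564 = 1468.1
Remaining denominator categories sum to 944
undetermined eligibility = 1468.1 − 944 ≈ 524

524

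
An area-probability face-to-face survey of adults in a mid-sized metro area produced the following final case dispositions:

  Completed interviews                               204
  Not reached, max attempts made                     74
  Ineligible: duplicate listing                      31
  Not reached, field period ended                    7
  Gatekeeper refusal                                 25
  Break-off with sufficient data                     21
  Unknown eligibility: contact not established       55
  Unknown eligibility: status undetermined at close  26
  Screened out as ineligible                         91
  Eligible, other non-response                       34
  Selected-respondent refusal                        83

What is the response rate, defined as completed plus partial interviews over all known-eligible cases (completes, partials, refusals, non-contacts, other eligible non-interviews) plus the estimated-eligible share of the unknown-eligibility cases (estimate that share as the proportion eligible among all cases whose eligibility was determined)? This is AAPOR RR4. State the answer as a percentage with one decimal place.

44.0%

Refusals = 25 + 83 = 108
No answer / not reached = 7 + 74 = 81
Unknown eligibility = 55 + 26 = 81
Screened out, ineligible = 91 + 31 = 122
Numerator → 204 + 21 = 225
Known eligible → 204 + 21 + 108 + 81 + 34 = 448
e = 448 / (448 + 122) = 448 / 570 = 0.7860
e × U → 0.7860 × 81 = 63.67
Base → 448 + 63.67 = 511.67
RR4 = 225 / 511.67 = 0.4397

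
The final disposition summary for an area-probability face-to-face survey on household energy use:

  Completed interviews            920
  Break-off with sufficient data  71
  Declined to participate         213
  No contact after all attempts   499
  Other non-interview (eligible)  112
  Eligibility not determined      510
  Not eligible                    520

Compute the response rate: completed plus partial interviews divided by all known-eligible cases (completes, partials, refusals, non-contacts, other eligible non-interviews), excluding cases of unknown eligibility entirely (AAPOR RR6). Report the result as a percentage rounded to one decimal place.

54.6%

Top → 920 + 71 = 991
Denominator → 920 + 71 + 213 + 499 + 112 = 1815
RR6 = 991 / 1815 = 0.5460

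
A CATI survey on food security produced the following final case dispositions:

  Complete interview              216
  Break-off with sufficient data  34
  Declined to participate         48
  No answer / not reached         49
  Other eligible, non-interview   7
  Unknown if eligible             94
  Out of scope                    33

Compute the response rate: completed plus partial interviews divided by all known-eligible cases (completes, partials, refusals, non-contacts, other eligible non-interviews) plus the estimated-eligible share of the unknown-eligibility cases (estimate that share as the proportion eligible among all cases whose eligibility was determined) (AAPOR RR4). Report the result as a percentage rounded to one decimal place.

Numerator → 216 + 34 = 250
Eligible (known) → 216 + 34 + 48 + 49 + 7 = 354
e = 354 / (354 + 33) = 354 / 387 = 0.9147
Eligible share of unknowns → 0.9147 × 94 = 85.98
Base → 354 + 85.98 = 439.98
RR4 = 250 / 439.98 = 0.5682

56.8%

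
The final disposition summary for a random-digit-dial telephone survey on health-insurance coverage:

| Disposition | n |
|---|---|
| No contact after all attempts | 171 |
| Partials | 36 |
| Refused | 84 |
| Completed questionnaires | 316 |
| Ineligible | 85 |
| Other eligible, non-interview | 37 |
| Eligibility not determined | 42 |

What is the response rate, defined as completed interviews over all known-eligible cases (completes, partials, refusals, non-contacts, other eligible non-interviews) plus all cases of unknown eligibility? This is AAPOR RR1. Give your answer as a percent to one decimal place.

46.1%

Top → 316
Base → 316 + 36 + 84 + 171 + 37 + 42 = 686
RR1 = 316 / 686 = 0.4606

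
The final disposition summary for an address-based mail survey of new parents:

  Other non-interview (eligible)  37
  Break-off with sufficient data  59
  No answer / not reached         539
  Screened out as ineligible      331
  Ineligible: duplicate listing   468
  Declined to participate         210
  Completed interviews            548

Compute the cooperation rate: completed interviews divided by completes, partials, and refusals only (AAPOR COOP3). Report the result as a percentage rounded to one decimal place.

Out of scope = 331 + 468 = 799
Numerator → 548
Base → 548 + 59 + 210 = 817
COOP3 = 548 / 817 = 0.6707

67.1%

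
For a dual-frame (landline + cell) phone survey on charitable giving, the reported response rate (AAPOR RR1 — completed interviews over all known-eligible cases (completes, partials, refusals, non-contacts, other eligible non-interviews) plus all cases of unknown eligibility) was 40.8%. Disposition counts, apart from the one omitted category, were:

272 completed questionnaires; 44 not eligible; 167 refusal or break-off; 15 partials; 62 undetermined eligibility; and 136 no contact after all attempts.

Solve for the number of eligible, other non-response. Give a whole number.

15

RR1 = 272 / D = 0.408
D = 272 / 0.408 = 666.7
Other denominator terms total 652
eligible, other non-response = 666.7 − 652 ≈ 15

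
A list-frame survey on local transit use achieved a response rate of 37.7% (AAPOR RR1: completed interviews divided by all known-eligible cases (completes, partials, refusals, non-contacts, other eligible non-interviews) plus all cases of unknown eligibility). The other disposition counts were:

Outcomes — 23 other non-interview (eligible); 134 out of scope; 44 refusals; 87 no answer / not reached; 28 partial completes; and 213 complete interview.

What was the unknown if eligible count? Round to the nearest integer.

RR1 = 213 / D = 0.377
D = 213 / 0.377 = 565.0
Rest of base = 395
unknown if eligible = 565.0 − 395 ≈ 170

170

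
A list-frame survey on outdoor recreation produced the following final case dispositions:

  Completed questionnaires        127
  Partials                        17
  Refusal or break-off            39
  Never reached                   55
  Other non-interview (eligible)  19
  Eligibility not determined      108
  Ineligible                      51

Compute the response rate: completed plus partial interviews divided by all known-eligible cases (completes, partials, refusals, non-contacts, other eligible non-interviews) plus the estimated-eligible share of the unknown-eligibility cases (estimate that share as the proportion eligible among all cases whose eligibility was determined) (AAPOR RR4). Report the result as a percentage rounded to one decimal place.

Top → 127 + 17 = 144
Determined eligible → 127 + 17 + 39 + 55 + 19 = 257
e = 257 / (257 + 51) = 257 / 308 = 0.8344
Estimated eligible among unknowns → 0.8344 × 108 = 90.12
Base → 257 + 90.12 = 347.12
RR4 = 144 / 347.12 = 0.4148

41.5%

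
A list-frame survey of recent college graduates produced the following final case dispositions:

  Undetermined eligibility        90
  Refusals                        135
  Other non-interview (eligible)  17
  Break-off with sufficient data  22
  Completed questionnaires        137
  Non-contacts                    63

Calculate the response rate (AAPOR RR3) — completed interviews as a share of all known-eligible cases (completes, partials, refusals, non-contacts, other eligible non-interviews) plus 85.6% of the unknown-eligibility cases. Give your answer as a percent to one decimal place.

30.4%

Top = 137
Known eligible = 137 + 22 + 135 + 63 + 17 = 374
Eligible share of unknowns = 0.8560 × 90 = 77.04
Base = 374 + 77.04 = 451.04
RR3 = 137 / 451.04 = 0.3037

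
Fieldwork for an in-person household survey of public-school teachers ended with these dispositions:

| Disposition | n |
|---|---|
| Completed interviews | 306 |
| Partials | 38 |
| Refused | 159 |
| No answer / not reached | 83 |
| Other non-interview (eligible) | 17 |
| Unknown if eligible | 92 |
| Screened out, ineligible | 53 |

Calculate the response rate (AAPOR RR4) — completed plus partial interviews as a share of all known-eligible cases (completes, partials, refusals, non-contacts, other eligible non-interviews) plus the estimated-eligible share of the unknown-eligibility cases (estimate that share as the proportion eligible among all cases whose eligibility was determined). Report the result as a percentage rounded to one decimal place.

50.0%

Top = 306 + 38 = 344
Known eligible = 306 + 38 + 159 + 83 + 17 = 603
e = 603 / (603 + 53) = 603 / 656 = 0.9192
e × U = 0.9192 × 92 = 84.57
Base = 603 + 84.57 = 687.57
RR4 = 344 / 687.57 = 0.5003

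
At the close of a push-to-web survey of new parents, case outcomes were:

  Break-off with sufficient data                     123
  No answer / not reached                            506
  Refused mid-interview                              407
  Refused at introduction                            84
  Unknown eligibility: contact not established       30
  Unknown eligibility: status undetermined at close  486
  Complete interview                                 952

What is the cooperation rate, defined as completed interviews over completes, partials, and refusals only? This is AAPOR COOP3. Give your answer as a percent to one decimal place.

60.8%

Refusal or break-off = 84 + 407 = 491
Unknown if eligible = 30 + 486 = 516
Top → 952
Base → 952 + 123 + 491 = 1566
COOP3 = 952 / 1566 = 0.6079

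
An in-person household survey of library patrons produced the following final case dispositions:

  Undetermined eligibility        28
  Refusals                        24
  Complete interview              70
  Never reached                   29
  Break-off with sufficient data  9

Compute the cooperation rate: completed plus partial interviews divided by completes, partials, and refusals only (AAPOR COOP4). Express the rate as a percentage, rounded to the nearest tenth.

76.7%

Top → 70 + 9 = 79
Denominator → 70 + 9 + 24 = 103
COOP4 = 79 / 103 = 0.7670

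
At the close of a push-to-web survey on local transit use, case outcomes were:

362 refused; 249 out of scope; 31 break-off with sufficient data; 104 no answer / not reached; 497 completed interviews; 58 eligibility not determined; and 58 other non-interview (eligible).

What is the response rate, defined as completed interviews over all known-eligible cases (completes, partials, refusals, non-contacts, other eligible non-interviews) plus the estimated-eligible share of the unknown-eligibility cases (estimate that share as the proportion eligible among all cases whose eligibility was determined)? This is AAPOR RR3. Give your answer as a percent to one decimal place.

45.2%

Top: 497
Determined eligible: 497 + 31 + 362 + 104 + 58 = 1052
e = 1052 / (1052 + 249) = 1052 / 1301 = 0.8086
Estimated eligible among unknowns: 0.8086 × 58 = 46.90
Denominator: 1052 + 46.90 = 1098.90
RR3 = 497 / 1098.90 = 0.4523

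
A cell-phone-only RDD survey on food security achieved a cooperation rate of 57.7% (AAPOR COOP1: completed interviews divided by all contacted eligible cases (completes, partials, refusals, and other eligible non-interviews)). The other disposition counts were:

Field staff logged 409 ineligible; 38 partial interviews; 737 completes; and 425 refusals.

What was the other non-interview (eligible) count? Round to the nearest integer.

77

COOP1 = 737 / D = 0.577
D = 737 / 0.577 = 1277.3
Rest of base = 1200
other non-interview (eligible) = 1277.3 − 1200 ≈ 77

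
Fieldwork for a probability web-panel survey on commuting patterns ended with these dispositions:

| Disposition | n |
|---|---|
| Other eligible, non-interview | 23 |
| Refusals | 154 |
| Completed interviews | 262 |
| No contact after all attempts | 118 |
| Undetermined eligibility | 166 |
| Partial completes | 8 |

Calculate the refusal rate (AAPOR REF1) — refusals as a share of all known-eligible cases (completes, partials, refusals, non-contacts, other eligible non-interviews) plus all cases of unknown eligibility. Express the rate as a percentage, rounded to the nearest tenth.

21.1%

Num: 154
Denominator: 262 + 8 + 154 + 118 + 23 + 166 = 731
REF1 = 154 / 731 = 0.2107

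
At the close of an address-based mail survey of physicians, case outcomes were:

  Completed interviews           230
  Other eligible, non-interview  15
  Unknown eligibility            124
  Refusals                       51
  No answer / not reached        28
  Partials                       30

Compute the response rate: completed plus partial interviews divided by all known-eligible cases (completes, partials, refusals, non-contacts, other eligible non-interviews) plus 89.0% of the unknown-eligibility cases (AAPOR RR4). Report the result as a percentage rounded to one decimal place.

56.0%

Num → 230 + 30 = 260
Known eligible → 230 + 30 + 51 + 28 + 15 = 354
e × U → 0.8900 × 124 = 110.36
Denom → 354 + 110.36 = 464.36
RR4 = 260 / 464.36 = 0.5599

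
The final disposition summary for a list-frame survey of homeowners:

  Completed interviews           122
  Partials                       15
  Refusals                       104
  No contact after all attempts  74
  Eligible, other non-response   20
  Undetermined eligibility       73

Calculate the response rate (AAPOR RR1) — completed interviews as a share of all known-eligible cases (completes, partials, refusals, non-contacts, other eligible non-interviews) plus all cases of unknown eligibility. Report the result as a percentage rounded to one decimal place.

29.9%

Numerator = 122
Base = 122 + 15 + 104 + 74 + 20 + 73 = 408
RR1 = 122 / 408 = 0.2990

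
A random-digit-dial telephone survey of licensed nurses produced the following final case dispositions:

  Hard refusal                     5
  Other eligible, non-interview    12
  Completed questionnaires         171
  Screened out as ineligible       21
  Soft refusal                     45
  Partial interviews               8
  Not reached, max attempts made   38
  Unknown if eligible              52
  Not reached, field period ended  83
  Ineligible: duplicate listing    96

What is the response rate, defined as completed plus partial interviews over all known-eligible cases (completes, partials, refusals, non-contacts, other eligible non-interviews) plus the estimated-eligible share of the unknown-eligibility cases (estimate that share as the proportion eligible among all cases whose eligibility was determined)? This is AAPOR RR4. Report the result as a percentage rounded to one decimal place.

Refusals = 5 + 45 = 50
Non-contacts = 83 + 38 = 121
Screened out, ineligible = 21 + 96 = 117
Numerator → 171 + 8 = 179
Eligible (known) → 171 + 8 + 50 + 121 + 12 = 362
e = 362 / (362 + 117) = 362 / 479 = 0.7557
Estimated eligible among unknowns → 0.7557 × 52 = 39.30
Base → 362 + 39.30 = 401.30
RR4 = 179 / 401.30 = 0.4461

44.6%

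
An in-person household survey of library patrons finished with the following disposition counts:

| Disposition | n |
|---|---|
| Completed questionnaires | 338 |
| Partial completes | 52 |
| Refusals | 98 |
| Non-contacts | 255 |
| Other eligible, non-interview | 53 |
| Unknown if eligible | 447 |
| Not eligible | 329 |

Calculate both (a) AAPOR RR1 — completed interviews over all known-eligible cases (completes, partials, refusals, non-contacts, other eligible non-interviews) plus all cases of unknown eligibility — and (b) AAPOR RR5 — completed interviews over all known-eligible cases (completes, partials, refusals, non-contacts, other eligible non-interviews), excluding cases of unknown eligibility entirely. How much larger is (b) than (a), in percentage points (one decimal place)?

15.3

Top: 338
Denom: 338 + 52 + 98 + 255 + 53 + 447 = 1243
RR1 = 338 / 1243 = 0.2719
Denom: 338 + 52 + 98 + 255 + 53 = 796
RR5 = 338 / 796 = 0.4246
Difference = 42.46 − 27.19 = 15.27 percentage points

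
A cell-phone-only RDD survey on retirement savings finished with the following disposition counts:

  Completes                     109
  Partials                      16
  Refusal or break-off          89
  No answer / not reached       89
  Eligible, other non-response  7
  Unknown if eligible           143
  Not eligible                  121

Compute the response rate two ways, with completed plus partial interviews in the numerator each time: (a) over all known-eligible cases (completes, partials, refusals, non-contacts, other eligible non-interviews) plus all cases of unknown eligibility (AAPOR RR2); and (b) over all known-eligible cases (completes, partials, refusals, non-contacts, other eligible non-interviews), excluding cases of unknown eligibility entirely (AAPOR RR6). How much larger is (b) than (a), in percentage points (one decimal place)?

Numerator = 109 + 16 = 125
Denominator = 109 + 16 + 89 + 89 + 7 + 143 = 453
RR2 = 125 / 453 = 0.2759
Denominator = 109 + 16 + 89 + 89 + 7 = 310
RR6 = 125 / 310 = 0.4032
Difference = 40.32 − 27.59 = 12.73 percentage points

12.7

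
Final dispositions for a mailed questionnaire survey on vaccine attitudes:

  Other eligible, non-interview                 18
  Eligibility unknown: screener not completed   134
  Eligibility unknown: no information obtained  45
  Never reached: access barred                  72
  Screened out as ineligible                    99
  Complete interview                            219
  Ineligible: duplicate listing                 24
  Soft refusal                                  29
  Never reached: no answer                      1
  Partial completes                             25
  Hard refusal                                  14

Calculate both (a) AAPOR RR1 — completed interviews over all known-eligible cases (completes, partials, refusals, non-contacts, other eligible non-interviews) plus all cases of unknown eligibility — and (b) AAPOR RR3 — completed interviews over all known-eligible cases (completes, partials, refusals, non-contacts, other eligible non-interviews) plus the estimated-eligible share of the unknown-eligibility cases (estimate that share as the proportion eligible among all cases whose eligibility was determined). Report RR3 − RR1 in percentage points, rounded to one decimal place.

Refused = 14 + 29 = 43
No answer / not reached = 1 + 72 = 73
Eligibility not determined = 134 + 45 = 179
Out of scope = 99 + 24 = 123
Top → 219
Denom → 219 + 25 + 43 + 73 + 18 + 179 = 557
RR1 = 219 / 557 = 0.3932
Eligible (known) → 219 + 25 + 43 + 73 + 18 = 378
e = 378 / (378 + 123) = 378 / 501 = 0.7545
Estimated eligible among unknowns → 0.7545 × 179 = 135.06
Denom → 378 + 135.06 = 513.06
RR3 = 219 / 513.06 = 0.4269
Difference = 42.69 − 39.32 = 3.37 percentage points

3.4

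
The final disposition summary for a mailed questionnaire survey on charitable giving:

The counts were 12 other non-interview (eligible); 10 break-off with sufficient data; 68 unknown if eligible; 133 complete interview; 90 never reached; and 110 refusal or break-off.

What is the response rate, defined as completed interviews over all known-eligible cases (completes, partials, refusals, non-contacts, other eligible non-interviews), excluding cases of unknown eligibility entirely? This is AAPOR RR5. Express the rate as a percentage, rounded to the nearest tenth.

37.5%

Numerator → 133
Denom → 133 + 10 + 110 + 90 + 12 = 355
RR5 = 133 / 355 = 0.3746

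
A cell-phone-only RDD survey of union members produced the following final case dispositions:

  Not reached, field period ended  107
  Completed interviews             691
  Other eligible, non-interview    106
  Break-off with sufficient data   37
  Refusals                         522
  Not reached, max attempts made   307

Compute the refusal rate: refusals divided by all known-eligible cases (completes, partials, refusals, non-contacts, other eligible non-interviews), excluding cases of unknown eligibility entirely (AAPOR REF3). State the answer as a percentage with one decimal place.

No contact after all attempts = 107 + 307 = 414
Numerator = 522
Base = 691 + 37 + 522 + 414 + 106 = 1770
REF3 = 522 / 1770 = 0.2949

29.5%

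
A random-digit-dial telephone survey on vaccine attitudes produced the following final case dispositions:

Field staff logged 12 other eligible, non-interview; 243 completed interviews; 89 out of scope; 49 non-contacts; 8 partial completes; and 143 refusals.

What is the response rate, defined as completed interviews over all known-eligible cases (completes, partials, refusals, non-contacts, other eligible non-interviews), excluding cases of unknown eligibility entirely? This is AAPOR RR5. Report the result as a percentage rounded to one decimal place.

Num → 243
Base → 243 + 8 + 143 + 49 + 12 = 455
RR5 = 243 / 455 = 0.5341

53.4%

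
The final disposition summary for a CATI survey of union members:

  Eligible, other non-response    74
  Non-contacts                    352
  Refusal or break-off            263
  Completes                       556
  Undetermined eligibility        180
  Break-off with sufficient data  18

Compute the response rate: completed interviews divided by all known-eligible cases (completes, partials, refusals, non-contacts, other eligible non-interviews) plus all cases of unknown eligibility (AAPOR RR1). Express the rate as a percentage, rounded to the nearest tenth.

Top = 556
Base = 556 + 18 + 263 + 352 + 74 + 180 = 1443
RR1 = 556 / 1443 = 0.3853

38.5%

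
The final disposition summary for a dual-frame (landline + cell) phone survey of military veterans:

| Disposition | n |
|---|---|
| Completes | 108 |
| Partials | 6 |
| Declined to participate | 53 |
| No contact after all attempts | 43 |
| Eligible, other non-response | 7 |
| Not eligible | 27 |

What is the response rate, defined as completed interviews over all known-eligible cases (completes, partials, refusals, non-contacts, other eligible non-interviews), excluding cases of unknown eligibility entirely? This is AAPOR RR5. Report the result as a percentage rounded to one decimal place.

Top → 108
Base → 108 + 6 + 53 + 43 + 7 = 217
RR5 = 108 / 217 = 0.4977

49.8%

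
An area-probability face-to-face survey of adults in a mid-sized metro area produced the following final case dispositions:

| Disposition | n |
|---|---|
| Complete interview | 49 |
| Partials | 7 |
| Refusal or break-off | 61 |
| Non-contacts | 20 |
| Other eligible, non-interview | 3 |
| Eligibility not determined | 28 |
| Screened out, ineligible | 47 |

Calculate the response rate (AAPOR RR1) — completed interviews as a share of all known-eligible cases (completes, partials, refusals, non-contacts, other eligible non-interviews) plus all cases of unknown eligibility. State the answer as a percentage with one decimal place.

29.2%

Numerator: 49
Denominator: 49 + 7 + 61 + 20 + 3 + 28 = 168
RR1 = 49 / 168 = 0.2917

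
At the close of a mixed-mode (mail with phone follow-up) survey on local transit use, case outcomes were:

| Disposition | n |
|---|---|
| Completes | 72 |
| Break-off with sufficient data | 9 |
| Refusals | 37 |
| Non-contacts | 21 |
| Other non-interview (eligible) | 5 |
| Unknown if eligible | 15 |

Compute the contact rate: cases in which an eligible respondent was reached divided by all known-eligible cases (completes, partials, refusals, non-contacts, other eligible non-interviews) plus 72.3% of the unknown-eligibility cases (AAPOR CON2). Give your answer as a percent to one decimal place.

Num = 72 + 9 + 37 + 5 = 123
Determined eligible = 72 + 9 + 37 + 21 + 5 = 144
Eligible share of unknowns = 0.7230 × 15 = 10.84
Denominator = 144 + 10.84 = 154.84
CON2 = 123 / 154.84 = 0.7944

79.4%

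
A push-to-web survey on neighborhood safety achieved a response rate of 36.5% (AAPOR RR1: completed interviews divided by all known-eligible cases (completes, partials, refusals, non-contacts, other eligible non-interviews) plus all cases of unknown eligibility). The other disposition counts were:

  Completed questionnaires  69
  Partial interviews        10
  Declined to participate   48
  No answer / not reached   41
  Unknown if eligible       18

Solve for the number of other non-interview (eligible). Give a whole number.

3

RR1 = 69 / D = 0.365
D = 69 / 0.365 = 189.0
Rest of base = 186
other non-interview (eligible) = 189.0 − 186 ≈ 3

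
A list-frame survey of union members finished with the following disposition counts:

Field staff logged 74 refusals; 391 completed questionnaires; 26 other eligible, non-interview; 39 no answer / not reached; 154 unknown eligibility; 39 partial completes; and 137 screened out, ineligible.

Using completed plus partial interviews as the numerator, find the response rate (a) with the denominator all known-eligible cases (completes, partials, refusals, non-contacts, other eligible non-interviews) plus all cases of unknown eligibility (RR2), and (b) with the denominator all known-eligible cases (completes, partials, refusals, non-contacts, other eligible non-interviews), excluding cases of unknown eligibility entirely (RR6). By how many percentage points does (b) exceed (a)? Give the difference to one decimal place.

Num = 391 + 39 = 430
Denominator = 391 + 39 + 74 + 39 + 26 + 154 = 723
RR2 = 430 / 723 = 0.5947
Denominator = 391 + 39 + 74 + 39 + 26 = 569
RR6 = 430 / 569 = 0.7557
Difference = 75.57 − 59.47 = 16.10 percentage points

16.1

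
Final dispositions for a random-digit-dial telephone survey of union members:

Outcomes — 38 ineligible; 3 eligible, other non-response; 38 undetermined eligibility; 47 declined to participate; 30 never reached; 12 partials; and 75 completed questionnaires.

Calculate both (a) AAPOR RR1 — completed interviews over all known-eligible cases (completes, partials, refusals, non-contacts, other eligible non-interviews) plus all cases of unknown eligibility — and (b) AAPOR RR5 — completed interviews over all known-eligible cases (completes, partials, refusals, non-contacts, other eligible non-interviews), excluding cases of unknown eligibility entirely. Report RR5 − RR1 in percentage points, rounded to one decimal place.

8.3

Num → 75
Denominator → 75 + 12 + 47 + 30 + 3 + 38 = 205
RR1 = 75 / 205 = 0.3659
Denominator → 75 + 12 + 47 + 30 + 3 = 167
RR5 = 75 / 167 = 0.4491
Difference = 44.91 − 36.59 = 8.32 percentage points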